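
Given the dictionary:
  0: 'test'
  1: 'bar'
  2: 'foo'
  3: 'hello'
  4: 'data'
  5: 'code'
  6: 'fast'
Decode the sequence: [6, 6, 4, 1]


Look up each index in the dictionary:
  6 -> 'fast'
  6 -> 'fast'
  4 -> 'data'
  1 -> 'bar'

Decoded: "fast fast data bar"


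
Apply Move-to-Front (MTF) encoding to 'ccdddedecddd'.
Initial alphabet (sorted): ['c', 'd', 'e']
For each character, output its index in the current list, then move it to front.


MTF encoding:
'c': index 0 in ['c', 'd', 'e'] -> ['c', 'd', 'e']
'c': index 0 in ['c', 'd', 'e'] -> ['c', 'd', 'e']
'd': index 1 in ['c', 'd', 'e'] -> ['d', 'c', 'e']
'd': index 0 in ['d', 'c', 'e'] -> ['d', 'c', 'e']
'd': index 0 in ['d', 'c', 'e'] -> ['d', 'c', 'e']
'e': index 2 in ['d', 'c', 'e'] -> ['e', 'd', 'c']
'd': index 1 in ['e', 'd', 'c'] -> ['d', 'e', 'c']
'e': index 1 in ['d', 'e', 'c'] -> ['e', 'd', 'c']
'c': index 2 in ['e', 'd', 'c'] -> ['c', 'e', 'd']
'd': index 2 in ['c', 'e', 'd'] -> ['d', 'c', 'e']
'd': index 0 in ['d', 'c', 'e'] -> ['d', 'c', 'e']
'd': index 0 in ['d', 'c', 'e'] -> ['d', 'c', 'e']


Output: [0, 0, 1, 0, 0, 2, 1, 1, 2, 2, 0, 0]


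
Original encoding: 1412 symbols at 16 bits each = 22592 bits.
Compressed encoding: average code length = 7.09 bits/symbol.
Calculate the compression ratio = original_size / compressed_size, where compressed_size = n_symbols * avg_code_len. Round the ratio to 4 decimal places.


original_size = n_symbols * orig_bits = 1412 * 16 = 22592 bits
compressed_size = n_symbols * avg_code_len = 1412 * 7.09 = 10011.08 bits
ratio = original_size / compressed_size = 22592 / 10011.08 = 2.2567

Compression ratio = 2.2567


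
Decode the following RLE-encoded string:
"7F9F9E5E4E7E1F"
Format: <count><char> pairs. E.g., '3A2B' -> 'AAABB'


Expanding each <count><char> pair:
  7F -> 'FFFFFFF'
  9F -> 'FFFFFFFFF'
  9E -> 'EEEEEEEEE'
  5E -> 'EEEEE'
  4E -> 'EEEE'
  7E -> 'EEEEEEE'
  1F -> 'F'

Decoded = FFFFFFFFFFFFFFFFEEEEEEEEEEEEEEEEEEEEEEEEEF


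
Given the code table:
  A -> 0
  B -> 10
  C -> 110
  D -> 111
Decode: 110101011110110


Decoding:
110 -> C
10 -> B
10 -> B
111 -> D
10 -> B
110 -> C


Result: CBBDBC


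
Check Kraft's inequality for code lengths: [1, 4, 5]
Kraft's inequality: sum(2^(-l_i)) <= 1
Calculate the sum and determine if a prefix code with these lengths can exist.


Sum = 2^(-1) + 2^(-4) + 2^(-5)
    = 0.5 + 0.0625 + 0.03125
    = 19/32 = 0.59375
Since 0.59375 <= 1, Kraft's inequality IS satisfied.
A prefix code with these lengths CAN exist.

Kraft sum = 0.59375. Satisfied.


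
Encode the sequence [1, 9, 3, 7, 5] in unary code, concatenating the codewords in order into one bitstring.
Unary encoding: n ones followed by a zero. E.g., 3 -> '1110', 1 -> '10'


Encode each number as n ones followed by a terminating 0:
  1 -> 10 (2 bits)
  9 -> 1111111110 (10 bits)
  3 -> 1110 (4 bits)
  7 -> 11111110 (8 bits)
  5 -> 111110 (6 bits)
Total length = 2 + 10 + 4 + 8 + 6 = 30 bits.

Unary([1, 9, 3, 7, 5]) = 101111111110111011111110111110 (30 bits)


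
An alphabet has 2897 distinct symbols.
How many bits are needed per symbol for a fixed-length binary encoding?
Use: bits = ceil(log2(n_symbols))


log2(2897) = 11.5003
Bracket: 2^11 = 2048 < 2897 <= 2^12 = 4096
So ceil(log2(2897)) = 12

bits = ceil(log2(2897)) = ceil(11.5003) = 12 bits


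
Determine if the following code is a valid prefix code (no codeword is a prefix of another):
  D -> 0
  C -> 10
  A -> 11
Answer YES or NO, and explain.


Checking each pair (does one codeword prefix another?):
  D='0' vs C='10': no prefix
  D='0' vs A='11': no prefix
  C='10' vs D='0': no prefix
  C='10' vs A='11': no prefix
  A='11' vs D='0': no prefix
  A='11' vs C='10': no prefix
No violation found over all pairs.

YES -- this is a valid prefix code. No codeword is a prefix of any other codeword.


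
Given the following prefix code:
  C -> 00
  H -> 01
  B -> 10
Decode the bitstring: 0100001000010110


Decoding step by step:
Bits 01 -> H
Bits 00 -> C
Bits 00 -> C
Bits 10 -> B
Bits 00 -> C
Bits 01 -> H
Bits 01 -> H
Bits 10 -> B


Decoded message: HCCBCHHB


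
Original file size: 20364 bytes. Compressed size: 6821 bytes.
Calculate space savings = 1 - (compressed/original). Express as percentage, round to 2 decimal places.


ratio = compressed/original = 6821/20364 = 0.334954
savings = 1 - ratio = 1 - 0.334954 = 0.665046
as a percentage: 0.665046 * 100 = 66.5%

Space savings = 1 - 6821/20364 = 66.5%


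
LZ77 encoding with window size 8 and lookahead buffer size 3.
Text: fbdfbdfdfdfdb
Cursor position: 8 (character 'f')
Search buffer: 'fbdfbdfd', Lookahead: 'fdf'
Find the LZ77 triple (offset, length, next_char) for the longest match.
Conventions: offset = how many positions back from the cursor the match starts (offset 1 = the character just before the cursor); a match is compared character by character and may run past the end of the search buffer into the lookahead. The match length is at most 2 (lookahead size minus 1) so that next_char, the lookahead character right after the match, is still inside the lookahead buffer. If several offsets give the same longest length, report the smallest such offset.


Try each offset into the search buffer:
  offset=1 (pos 7, char 'd'): match length 0
  offset=2 (pos 6, char 'f'): match length 2
  offset=3 (pos 5, char 'd'): match length 0
  offset=4 (pos 4, char 'b'): match length 0
  offset=5 (pos 3, char 'f'): match length 1
  offset=6 (pos 2, char 'd'): match length 0
  offset=7 (pos 1, char 'b'): match length 0
  offset=8 (pos 0, char 'f'): match length 1
Longest match has length 2 at offset 2.
next_char = character at position 8 + 2 = 10 -> 'f'

Best match: offset=2, length=2 (matching 'fd' starting at position 6)
LZ77 triple: (2, 2, 'f')


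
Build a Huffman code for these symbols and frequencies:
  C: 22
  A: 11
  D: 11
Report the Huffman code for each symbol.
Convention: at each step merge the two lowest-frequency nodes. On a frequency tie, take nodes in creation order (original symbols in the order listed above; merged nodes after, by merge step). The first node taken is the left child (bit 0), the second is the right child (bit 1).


Huffman tree construction:
Step 1: Merge A(11) + D(11) = 22
Step 2: Merge C(22) + (A+D)(22) = 44
Read each symbol's code off the tree from the root (left child = 0, right child = 1).

Codes:
  C: 0 (length 1)
  A: 10 (length 2)
  D: 11 (length 2)
Average code length: 66/44 = 1.5000 bits/symbol


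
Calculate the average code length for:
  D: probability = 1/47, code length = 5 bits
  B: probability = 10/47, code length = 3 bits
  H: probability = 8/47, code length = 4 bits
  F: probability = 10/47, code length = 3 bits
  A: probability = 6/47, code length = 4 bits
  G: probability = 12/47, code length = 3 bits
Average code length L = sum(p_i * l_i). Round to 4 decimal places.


Weighted contributions p_i * l_i:
  D: (1/47) * 5 = 5/47
  B: (10/47) * 3 = 30/47
  H: (8/47) * 4 = 32/47
  F: (10/47) * 3 = 30/47
  A: (6/47) * 4 = 24/47
  G: (12/47) * 3 = 36/47
Sum = (5 + 30 + 32 + 30 + 24 + 36)/47 = 157/47

L = 157/47 = 3.3404 bits/symbol


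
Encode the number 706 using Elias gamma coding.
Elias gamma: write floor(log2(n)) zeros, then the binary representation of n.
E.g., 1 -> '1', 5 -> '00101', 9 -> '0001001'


num_bits = floor(log2(706)) + 1 = 10
leading_zeros = num_bits - 1 = 9
binary(706) = 1011000010

Elias gamma(706) = '000000000' + '1011000010' = 0000000001011000010 (19 bits)


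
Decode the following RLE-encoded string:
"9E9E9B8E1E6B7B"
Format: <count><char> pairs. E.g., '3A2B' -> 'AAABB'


Expanding each <count><char> pair:
  9E -> 'EEEEEEEEE'
  9E -> 'EEEEEEEEE'
  9B -> 'BBBBBBBBB'
  8E -> 'EEEEEEEE'
  1E -> 'E'
  6B -> 'BBBBBB'
  7B -> 'BBBBBBB'

Decoded = EEEEEEEEEEEEEEEEEEBBBBBBBBBEEEEEEEEEBBBBBBBBBBBBB


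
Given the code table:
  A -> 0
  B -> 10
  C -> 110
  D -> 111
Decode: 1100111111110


Decoding:
110 -> C
0 -> A
111 -> D
111 -> D
110 -> C


Result: CADDC


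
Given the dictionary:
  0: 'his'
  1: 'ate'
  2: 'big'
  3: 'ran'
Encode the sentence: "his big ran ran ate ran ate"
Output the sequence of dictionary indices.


Look up each word in the dictionary:
  'his' -> 0
  'big' -> 2
  'ran' -> 3
  'ran' -> 3
  'ate' -> 1
  'ran' -> 3
  'ate' -> 1

Encoded: [0, 2, 3, 3, 1, 3, 1]


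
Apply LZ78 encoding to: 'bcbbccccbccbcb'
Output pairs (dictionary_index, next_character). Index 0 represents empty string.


LZ78 encoding steps:
Dictionary: {0: ''}
Step 1: w='' (idx 0), next='b' -> output (0, 'b'), add 'b' as idx 1
Step 2: w='' (idx 0), next='c' -> output (0, 'c'), add 'c' as idx 2
Step 3: w='b' (idx 1), next='b' -> output (1, 'b'), add 'bb' as idx 3
Step 4: w='c' (idx 2), next='c' -> output (2, 'c'), add 'cc' as idx 4
Step 5: w='cc' (idx 4), next='b' -> output (4, 'b'), add 'ccb' as idx 5
Step 6: w='ccb' (idx 5), next='c' -> output (5, 'c'), add 'ccbc' as idx 6
Step 7: w='b' (idx 1), end of input -> output (1, '')


Encoded: [(0, 'b'), (0, 'c'), (1, 'b'), (2, 'c'), (4, 'b'), (5, 'c'), (1, '')]


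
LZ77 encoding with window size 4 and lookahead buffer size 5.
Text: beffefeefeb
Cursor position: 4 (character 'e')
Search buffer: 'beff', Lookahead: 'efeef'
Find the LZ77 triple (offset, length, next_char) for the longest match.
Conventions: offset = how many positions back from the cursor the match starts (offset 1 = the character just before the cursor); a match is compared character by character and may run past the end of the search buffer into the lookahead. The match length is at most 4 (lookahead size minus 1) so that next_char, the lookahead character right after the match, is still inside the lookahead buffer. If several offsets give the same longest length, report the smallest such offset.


Try each offset into the search buffer:
  offset=1 (pos 3, char 'f'): match length 0
  offset=2 (pos 2, char 'f'): match length 0
  offset=3 (pos 1, char 'e'): match length 2
  offset=4 (pos 0, char 'b'): match length 0
Longest match has length 2 at offset 3.
next_char = character at position 4 + 2 = 6 -> 'e'

Best match: offset=3, length=2 (matching 'ef' starting at position 1)
LZ77 triple: (3, 2, 'e')


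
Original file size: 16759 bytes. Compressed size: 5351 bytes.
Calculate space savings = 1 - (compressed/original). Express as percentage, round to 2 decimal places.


ratio = compressed/original = 5351/16759 = 0.319291
savings = 1 - ratio = 1 - 0.319291 = 0.680709
as a percentage: 0.680709 * 100 = 68.07%

Space savings = 1 - 5351/16759 = 68.07%


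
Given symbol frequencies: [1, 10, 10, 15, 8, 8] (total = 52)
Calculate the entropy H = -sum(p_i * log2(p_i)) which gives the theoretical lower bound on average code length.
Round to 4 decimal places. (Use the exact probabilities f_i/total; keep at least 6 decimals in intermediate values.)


Per-symbol terms -p_i * log2(p_i) with p_i = f_i/52:
  p = 1/52 = 0.019231: log2(p) = -5.700440, -p*log2(p) = 0.109624
  p = 10/52 = 0.192308: log2(p) = -2.378512, -p*log2(p) = 0.457406
  p = 10/52 = 0.192308: log2(p) = -2.378512, -p*log2(p) = 0.457406
  p = 15/52 = 0.288462: log2(p) = -1.793549, -p*log2(p) = 0.517370
  p = 8/52 = 0.153846: log2(p) = -2.700440, -p*log2(p) = 0.415452
  p = 8/52 = 0.153846: log2(p) = -2.700440, -p*log2(p) = 0.415452
H = 0.109624 + 0.457406 + 0.457406 + 0.517370 + 0.415452 + 0.415452 = 2.372710

H = 2.3727 bits/symbol


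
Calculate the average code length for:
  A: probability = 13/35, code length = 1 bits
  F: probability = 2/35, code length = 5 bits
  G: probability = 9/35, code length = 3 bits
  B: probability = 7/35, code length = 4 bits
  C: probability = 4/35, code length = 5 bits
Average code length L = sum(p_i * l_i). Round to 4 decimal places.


Weighted contributions p_i * l_i:
  A: (13/35) * 1 = 13/35
  F: (2/35) * 5 = 10/35
  G: (9/35) * 3 = 27/35
  B: (7/35) * 4 = 28/35
  C: (4/35) * 5 = 20/35
Sum = (13 + 10 + 27 + 28 + 20)/35 = 98/35

L = 98/35 = 2.8000 bits/symbol


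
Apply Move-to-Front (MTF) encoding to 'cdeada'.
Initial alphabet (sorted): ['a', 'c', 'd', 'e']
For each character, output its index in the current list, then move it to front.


MTF encoding:
'c': index 1 in ['a', 'c', 'd', 'e'] -> ['c', 'a', 'd', 'e']
'd': index 2 in ['c', 'a', 'd', 'e'] -> ['d', 'c', 'a', 'e']
'e': index 3 in ['d', 'c', 'a', 'e'] -> ['e', 'd', 'c', 'a']
'a': index 3 in ['e', 'd', 'c', 'a'] -> ['a', 'e', 'd', 'c']
'd': index 2 in ['a', 'e', 'd', 'c'] -> ['d', 'a', 'e', 'c']
'a': index 1 in ['d', 'a', 'e', 'c'] -> ['a', 'd', 'e', 'c']


Output: [1, 2, 3, 3, 2, 1]


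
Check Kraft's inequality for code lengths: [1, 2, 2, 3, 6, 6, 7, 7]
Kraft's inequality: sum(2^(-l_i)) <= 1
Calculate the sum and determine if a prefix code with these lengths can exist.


Sum = 2^(-1) + 2^(-2) + 2^(-2) + 2^(-3) + 2^(-6) + 2^(-6) + 2^(-7) + 2^(-7)
    = 0.5 + 0.25 + 0.25 + 0.125 + 0.015625 + 0.015625 + 0.0078125 + 0.0078125
    = 150/128 = 1.171875
Since 1.171875 > 1, Kraft's inequality is NOT satisfied.
A prefix code with these lengths CANNOT exist.

Kraft sum = 1.171875. Not satisfied.


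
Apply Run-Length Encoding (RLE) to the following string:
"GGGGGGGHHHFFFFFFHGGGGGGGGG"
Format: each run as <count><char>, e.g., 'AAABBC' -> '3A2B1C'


Scanning runs left to right:
  i=0: run of 'G' x 7 -> '7G'
  i=7: run of 'H' x 3 -> '3H'
  i=10: run of 'F' x 6 -> '6F'
  i=16: run of 'H' x 1 -> '1H'
  i=17: run of 'G' x 9 -> '9G'

RLE = 7G3H6F1H9G


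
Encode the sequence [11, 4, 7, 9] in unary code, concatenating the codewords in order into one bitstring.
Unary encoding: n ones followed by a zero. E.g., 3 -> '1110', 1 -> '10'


Encode each number as n ones followed by a terminating 0:
  11 -> 111111111110 (12 bits)
  4 -> 11110 (5 bits)
  7 -> 11111110 (8 bits)
  9 -> 1111111110 (10 bits)
Total length = 12 + 5 + 8 + 10 = 35 bits.

Unary([11, 4, 7, 9]) = 11111111111011110111111101111111110 (35 bits)


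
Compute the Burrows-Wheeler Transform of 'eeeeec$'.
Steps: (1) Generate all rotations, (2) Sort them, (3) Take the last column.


Rotations (sorted):
  0: $eeeeec -> last char: c
  1: c$eeeee -> last char: e
  2: ec$eeee -> last char: e
  3: eec$eee -> last char: e
  4: eeec$ee -> last char: e
  5: eeeec$e -> last char: e
  6: eeeeec$ -> last char: $


BWT = ceeeee$


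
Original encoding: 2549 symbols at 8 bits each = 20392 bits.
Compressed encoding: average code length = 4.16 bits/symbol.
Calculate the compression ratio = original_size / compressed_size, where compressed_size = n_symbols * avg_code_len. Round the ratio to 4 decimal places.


original_size = n_symbols * orig_bits = 2549 * 8 = 20392 bits
compressed_size = n_symbols * avg_code_len = 2549 * 4.16 = 10603.84 bits
ratio = original_size / compressed_size = 20392 / 10603.84 = 1.9231

Compression ratio = 1.9231


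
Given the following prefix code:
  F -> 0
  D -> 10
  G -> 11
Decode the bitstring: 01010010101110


Decoding step by step:
Bits 0 -> F
Bits 10 -> D
Bits 10 -> D
Bits 0 -> F
Bits 10 -> D
Bits 10 -> D
Bits 11 -> G
Bits 10 -> D


Decoded message: FDDFDDGD


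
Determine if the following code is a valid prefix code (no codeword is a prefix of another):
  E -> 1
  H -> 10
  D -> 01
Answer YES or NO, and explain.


Checking each pair (does one codeword prefix another?):
  E='1' vs H='10': prefix -- VIOLATION

NO -- this is NOT a valid prefix code. E (1) is a prefix of H (10).


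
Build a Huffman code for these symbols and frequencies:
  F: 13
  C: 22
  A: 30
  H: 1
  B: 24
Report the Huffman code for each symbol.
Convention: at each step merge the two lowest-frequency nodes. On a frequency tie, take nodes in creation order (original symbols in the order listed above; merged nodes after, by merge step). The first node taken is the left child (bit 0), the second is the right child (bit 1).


Huffman tree construction:
Step 1: Merge H(1) + F(13) = 14
Step 2: Merge (H+F)(14) + C(22) = 36
Step 3: Merge B(24) + A(30) = 54
Step 4: Merge ((H+F)+C)(36) + (B+A)(54) = 90
Read each symbol's code off the tree from the root (left child = 0, right child = 1).

Codes:
  F: 001 (length 3)
  C: 01 (length 2)
  A: 11 (length 2)
  H: 000 (length 3)
  B: 10 (length 2)
Average code length: 194/90 = 2.1556 bits/symbol


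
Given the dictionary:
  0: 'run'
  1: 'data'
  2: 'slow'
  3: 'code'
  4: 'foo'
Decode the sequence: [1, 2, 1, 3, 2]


Look up each index in the dictionary:
  1 -> 'data'
  2 -> 'slow'
  1 -> 'data'
  3 -> 'code'
  2 -> 'slow'

Decoded: "data slow data code slow"


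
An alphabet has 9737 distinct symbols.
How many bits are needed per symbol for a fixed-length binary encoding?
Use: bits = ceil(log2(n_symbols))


log2(9737) = 13.2493
Bracket: 2^13 = 8192 < 9737 <= 2^14 = 16384
So ceil(log2(9737)) = 14

bits = ceil(log2(9737)) = ceil(13.2493) = 14 bits


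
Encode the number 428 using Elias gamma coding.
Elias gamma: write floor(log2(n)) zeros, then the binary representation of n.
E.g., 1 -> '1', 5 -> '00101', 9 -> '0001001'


num_bits = floor(log2(428)) + 1 = 9
leading_zeros = num_bits - 1 = 8
binary(428) = 110101100

Elias gamma(428) = '00000000' + '110101100' = 00000000110101100 (17 bits)


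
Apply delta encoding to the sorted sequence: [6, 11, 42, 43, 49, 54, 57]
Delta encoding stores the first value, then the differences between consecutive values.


First value: 6
Deltas:
  11 - 6 = 5
  42 - 11 = 31
  43 - 42 = 1
  49 - 43 = 6
  54 - 49 = 5
  57 - 54 = 3


Delta encoded: [6, 5, 31, 1, 6, 5, 3]


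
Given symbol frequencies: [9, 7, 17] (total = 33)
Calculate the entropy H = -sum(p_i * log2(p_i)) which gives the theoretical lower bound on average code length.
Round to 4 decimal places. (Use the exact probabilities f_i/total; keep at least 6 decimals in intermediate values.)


Per-symbol terms -p_i * log2(p_i) with p_i = f_i/33:
  p = 9/33 = 0.272727: log2(p) = -1.874469, -p*log2(p) = 0.511219
  p = 7/33 = 0.212121: log2(p) = -2.237039, -p*log2(p) = 0.474523
  p = 17/33 = 0.515152: log2(p) = -0.956931, -p*log2(p) = 0.492965
H = 0.511219 + 0.474523 + 0.492965 = 1.478707

H = 1.4787 bits/symbol


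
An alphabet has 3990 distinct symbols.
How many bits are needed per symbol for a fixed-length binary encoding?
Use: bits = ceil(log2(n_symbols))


log2(3990) = 11.9622
Bracket: 2^11 = 2048 < 3990 <= 2^12 = 4096
So ceil(log2(3990)) = 12

bits = ceil(log2(3990)) = ceil(11.9622) = 12 bits


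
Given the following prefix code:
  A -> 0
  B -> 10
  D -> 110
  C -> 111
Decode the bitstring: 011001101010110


Decoding step by step:
Bits 0 -> A
Bits 110 -> D
Bits 0 -> A
Bits 110 -> D
Bits 10 -> B
Bits 10 -> B
Bits 110 -> D


Decoded message: ADADBBD


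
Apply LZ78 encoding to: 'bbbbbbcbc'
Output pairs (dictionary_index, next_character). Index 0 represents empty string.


LZ78 encoding steps:
Dictionary: {0: ''}
Step 1: w='' (idx 0), next='b' -> output (0, 'b'), add 'b' as idx 1
Step 2: w='b' (idx 1), next='b' -> output (1, 'b'), add 'bb' as idx 2
Step 3: w='bb' (idx 2), next='b' -> output (2, 'b'), add 'bbb' as idx 3
Step 4: w='' (idx 0), next='c' -> output (0, 'c'), add 'c' as idx 4
Step 5: w='b' (idx 1), next='c' -> output (1, 'c'), add 'bc' as idx 5


Encoded: [(0, 'b'), (1, 'b'), (2, 'b'), (0, 'c'), (1, 'c')]


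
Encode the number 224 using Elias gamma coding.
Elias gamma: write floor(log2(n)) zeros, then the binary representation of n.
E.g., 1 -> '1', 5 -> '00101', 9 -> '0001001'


num_bits = floor(log2(224)) + 1 = 8
leading_zeros = num_bits - 1 = 7
binary(224) = 11100000

Elias gamma(224) = '0000000' + '11100000' = 000000011100000 (15 bits)


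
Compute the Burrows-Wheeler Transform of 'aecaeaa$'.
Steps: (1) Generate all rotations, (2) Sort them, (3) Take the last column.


Rotations (sorted):
  0: $aecaeaa -> last char: a
  1: a$aecaea -> last char: a
  2: aa$aecae -> last char: e
  3: aeaa$aec -> last char: c
  4: aecaeaa$ -> last char: $
  5: caeaa$ae -> last char: e
  6: eaa$aeca -> last char: a
  7: ecaeaa$a -> last char: a


BWT = aaec$eaa


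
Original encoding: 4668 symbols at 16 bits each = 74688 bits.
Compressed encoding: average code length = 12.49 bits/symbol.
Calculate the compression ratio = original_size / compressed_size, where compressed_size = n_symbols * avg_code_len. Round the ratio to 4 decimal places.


original_size = n_symbols * orig_bits = 4668 * 16 = 74688 bits
compressed_size = n_symbols * avg_code_len = 4668 * 12.49 = 58303.32 bits
ratio = original_size / compressed_size = 74688 / 58303.32 = 1.281

Compression ratio = 1.281


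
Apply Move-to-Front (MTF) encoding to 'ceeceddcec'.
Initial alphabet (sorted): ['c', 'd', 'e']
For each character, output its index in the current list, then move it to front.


MTF encoding:
'c': index 0 in ['c', 'd', 'e'] -> ['c', 'd', 'e']
'e': index 2 in ['c', 'd', 'e'] -> ['e', 'c', 'd']
'e': index 0 in ['e', 'c', 'd'] -> ['e', 'c', 'd']
'c': index 1 in ['e', 'c', 'd'] -> ['c', 'e', 'd']
'e': index 1 in ['c', 'e', 'd'] -> ['e', 'c', 'd']
'd': index 2 in ['e', 'c', 'd'] -> ['d', 'e', 'c']
'd': index 0 in ['d', 'e', 'c'] -> ['d', 'e', 'c']
'c': index 2 in ['d', 'e', 'c'] -> ['c', 'd', 'e']
'e': index 2 in ['c', 'd', 'e'] -> ['e', 'c', 'd']
'c': index 1 in ['e', 'c', 'd'] -> ['c', 'e', 'd']


Output: [0, 2, 0, 1, 1, 2, 0, 2, 2, 1]


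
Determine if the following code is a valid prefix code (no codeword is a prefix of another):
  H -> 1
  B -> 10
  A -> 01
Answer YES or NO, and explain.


Checking each pair (does one codeword prefix another?):
  H='1' vs B='10': prefix -- VIOLATION

NO -- this is NOT a valid prefix code. H (1) is a prefix of B (10).


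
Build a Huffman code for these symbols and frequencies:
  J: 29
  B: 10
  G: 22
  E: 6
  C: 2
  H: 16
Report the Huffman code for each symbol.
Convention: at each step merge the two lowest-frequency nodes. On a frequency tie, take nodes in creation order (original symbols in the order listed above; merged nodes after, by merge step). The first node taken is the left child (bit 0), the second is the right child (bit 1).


Huffman tree construction:
Step 1: Merge C(2) + E(6) = 8
Step 2: Merge (C+E)(8) + B(10) = 18
Step 3: Merge H(16) + ((C+E)+B)(18) = 34
Step 4: Merge G(22) + J(29) = 51
Step 5: Merge (H+((C+E)+B))(34) + (G+J)(51) = 85
Read each symbol's code off the tree from the root (left child = 0, right child = 1).

Codes:
  J: 11 (length 2)
  B: 011 (length 3)
  G: 10 (length 2)
  E: 0101 (length 4)
  C: 0100 (length 4)
  H: 00 (length 2)
Average code length: 196/85 = 2.3059 bits/symbol


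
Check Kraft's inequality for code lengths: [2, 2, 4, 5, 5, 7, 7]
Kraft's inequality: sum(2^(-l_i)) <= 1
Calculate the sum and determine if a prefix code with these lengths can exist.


Sum = 2^(-2) + 2^(-2) + 2^(-4) + 2^(-5) + 2^(-5) + 2^(-7) + 2^(-7)
    = 0.25 + 0.25 + 0.0625 + 0.03125 + 0.03125 + 0.0078125 + 0.0078125
    = 82/128 = 0.640625
Since 0.640625 <= 1, Kraft's inequality IS satisfied.
A prefix code with these lengths CAN exist.

Kraft sum = 0.640625. Satisfied.


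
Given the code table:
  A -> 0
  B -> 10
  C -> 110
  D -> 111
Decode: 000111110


Decoding:
0 -> A
0 -> A
0 -> A
111 -> D
110 -> C


Result: AAADC


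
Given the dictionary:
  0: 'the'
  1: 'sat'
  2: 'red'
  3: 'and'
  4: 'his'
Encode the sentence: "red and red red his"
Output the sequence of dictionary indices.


Look up each word in the dictionary:
  'red' -> 2
  'and' -> 3
  'red' -> 2
  'red' -> 2
  'his' -> 4

Encoded: [2, 3, 2, 2, 4]


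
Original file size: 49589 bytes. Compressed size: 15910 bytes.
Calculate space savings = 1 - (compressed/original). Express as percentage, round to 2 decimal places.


ratio = compressed/original = 15910/49589 = 0.320837
savings = 1 - ratio = 1 - 0.320837 = 0.679163
as a percentage: 0.679163 * 100 = 67.92%

Space savings = 1 - 15910/49589 = 67.92%


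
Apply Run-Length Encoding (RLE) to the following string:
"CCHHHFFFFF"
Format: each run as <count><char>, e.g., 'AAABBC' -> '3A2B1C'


Scanning runs left to right:
  i=0: run of 'C' x 2 -> '2C'
  i=2: run of 'H' x 3 -> '3H'
  i=5: run of 'F' x 5 -> '5F'

RLE = 2C3H5F


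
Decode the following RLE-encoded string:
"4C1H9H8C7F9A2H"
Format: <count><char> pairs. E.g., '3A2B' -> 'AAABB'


Expanding each <count><char> pair:
  4C -> 'CCCC'
  1H -> 'H'
  9H -> 'HHHHHHHHH'
  8C -> 'CCCCCCCC'
  7F -> 'FFFFFFF'
  9A -> 'AAAAAAAAA'
  2H -> 'HH'

Decoded = CCCCHHHHHHHHHHCCCCCCCCFFFFFFFAAAAAAAAAHH


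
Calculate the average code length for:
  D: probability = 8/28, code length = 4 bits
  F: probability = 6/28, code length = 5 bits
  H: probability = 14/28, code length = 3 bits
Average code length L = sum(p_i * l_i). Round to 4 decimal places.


Weighted contributions p_i * l_i:
  D: (8/28) * 4 = 32/28
  F: (6/28) * 5 = 30/28
  H: (14/28) * 3 = 42/28
Sum = (32 + 30 + 42)/28 = 104/28

L = 104/28 = 3.7143 bits/symbol


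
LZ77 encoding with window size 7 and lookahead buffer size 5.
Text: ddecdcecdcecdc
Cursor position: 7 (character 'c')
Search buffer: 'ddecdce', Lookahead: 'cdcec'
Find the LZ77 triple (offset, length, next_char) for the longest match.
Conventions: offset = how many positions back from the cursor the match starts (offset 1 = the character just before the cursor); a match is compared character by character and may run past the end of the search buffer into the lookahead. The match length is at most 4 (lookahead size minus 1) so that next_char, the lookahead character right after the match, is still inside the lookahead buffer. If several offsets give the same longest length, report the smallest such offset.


Try each offset into the search buffer:
  offset=1 (pos 6, char 'e'): match length 0
  offset=2 (pos 5, char 'c'): match length 1
  offset=3 (pos 4, char 'd'): match length 0
  offset=4 (pos 3, char 'c'): match length 4
  offset=5 (pos 2, char 'e'): match length 0
  offset=6 (pos 1, char 'd'): match length 0
  offset=7 (pos 0, char 'd'): match length 0
Longest match has length 4 at offset 4.
next_char = character at position 7 + 4 = 11 -> 'c'

Best match: offset=4, length=4 (matching 'cdce' starting at position 3)
LZ77 triple: (4, 4, 'c')


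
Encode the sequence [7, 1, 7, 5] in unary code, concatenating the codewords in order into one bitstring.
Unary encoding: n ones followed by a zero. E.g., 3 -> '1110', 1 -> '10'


Encode each number as n ones followed by a terminating 0:
  7 -> 11111110 (8 bits)
  1 -> 10 (2 bits)
  7 -> 11111110 (8 bits)
  5 -> 111110 (6 bits)
Total length = 8 + 2 + 8 + 6 = 24 bits.

Unary([7, 1, 7, 5]) = 111111101011111110111110 (24 bits)


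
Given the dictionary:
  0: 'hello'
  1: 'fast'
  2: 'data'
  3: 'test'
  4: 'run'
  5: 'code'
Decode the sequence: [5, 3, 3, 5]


Look up each index in the dictionary:
  5 -> 'code'
  3 -> 'test'
  3 -> 'test'
  5 -> 'code'

Decoded: "code test test code"


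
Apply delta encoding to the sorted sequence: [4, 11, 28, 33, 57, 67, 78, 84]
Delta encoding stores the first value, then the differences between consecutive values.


First value: 4
Deltas:
  11 - 4 = 7
  28 - 11 = 17
  33 - 28 = 5
  57 - 33 = 24
  67 - 57 = 10
  78 - 67 = 11
  84 - 78 = 6


Delta encoded: [4, 7, 17, 5, 24, 10, 11, 6]


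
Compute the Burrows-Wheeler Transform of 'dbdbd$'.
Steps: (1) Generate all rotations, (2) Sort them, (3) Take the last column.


Rotations (sorted):
  0: $dbdbd -> last char: d
  1: bd$dbd -> last char: d
  2: bdbd$d -> last char: d
  3: d$dbdb -> last char: b
  4: dbd$db -> last char: b
  5: dbdbd$ -> last char: $


BWT = dddbb$


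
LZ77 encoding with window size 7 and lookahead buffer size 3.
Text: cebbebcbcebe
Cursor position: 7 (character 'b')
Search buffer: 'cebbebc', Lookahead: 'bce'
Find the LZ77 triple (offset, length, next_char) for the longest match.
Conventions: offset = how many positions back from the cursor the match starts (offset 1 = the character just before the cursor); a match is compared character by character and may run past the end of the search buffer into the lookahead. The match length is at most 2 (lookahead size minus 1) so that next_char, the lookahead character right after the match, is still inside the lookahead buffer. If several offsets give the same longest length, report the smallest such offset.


Try each offset into the search buffer:
  offset=1 (pos 6, char 'c'): match length 0
  offset=2 (pos 5, char 'b'): match length 2
  offset=3 (pos 4, char 'e'): match length 0
  offset=4 (pos 3, char 'b'): match length 1
  offset=5 (pos 2, char 'b'): match length 1
  offset=6 (pos 1, char 'e'): match length 0
  offset=7 (pos 0, char 'c'): match length 0
Longest match has length 2 at offset 2.
next_char = character at position 7 + 2 = 9 -> 'e'

Best match: offset=2, length=2 (matching 'bc' starting at position 5)
LZ77 triple: (2, 2, 'e')


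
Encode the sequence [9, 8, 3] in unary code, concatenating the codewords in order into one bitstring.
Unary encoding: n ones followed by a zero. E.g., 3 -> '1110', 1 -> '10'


Encode each number as n ones followed by a terminating 0:
  9 -> 1111111110 (10 bits)
  8 -> 111111110 (9 bits)
  3 -> 1110 (4 bits)
Total length = 10 + 9 + 4 = 23 bits.

Unary([9, 8, 3]) = 11111111101111111101110 (23 bits)


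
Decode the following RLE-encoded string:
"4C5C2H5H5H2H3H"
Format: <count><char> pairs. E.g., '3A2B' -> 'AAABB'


Expanding each <count><char> pair:
  4C -> 'CCCC'
  5C -> 'CCCCC'
  2H -> 'HH'
  5H -> 'HHHHH'
  5H -> 'HHHHH'
  2H -> 'HH'
  3H -> 'HHH'

Decoded = CCCCCCCCCHHHHHHHHHHHHHHHHH


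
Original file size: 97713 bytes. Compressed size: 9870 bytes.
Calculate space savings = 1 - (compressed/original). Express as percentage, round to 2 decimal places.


ratio = compressed/original = 9870/97713 = 0.10101
savings = 1 - ratio = 1 - 0.10101 = 0.89899
as a percentage: 0.89899 * 100 = 89.9%

Space savings = 1 - 9870/97713 = 89.9%


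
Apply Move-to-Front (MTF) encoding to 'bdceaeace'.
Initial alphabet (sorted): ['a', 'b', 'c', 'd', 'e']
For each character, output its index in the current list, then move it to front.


MTF encoding:
'b': index 1 in ['a', 'b', 'c', 'd', 'e'] -> ['b', 'a', 'c', 'd', 'e']
'd': index 3 in ['b', 'a', 'c', 'd', 'e'] -> ['d', 'b', 'a', 'c', 'e']
'c': index 3 in ['d', 'b', 'a', 'c', 'e'] -> ['c', 'd', 'b', 'a', 'e']
'e': index 4 in ['c', 'd', 'b', 'a', 'e'] -> ['e', 'c', 'd', 'b', 'a']
'a': index 4 in ['e', 'c', 'd', 'b', 'a'] -> ['a', 'e', 'c', 'd', 'b']
'e': index 1 in ['a', 'e', 'c', 'd', 'b'] -> ['e', 'a', 'c', 'd', 'b']
'a': index 1 in ['e', 'a', 'c', 'd', 'b'] -> ['a', 'e', 'c', 'd', 'b']
'c': index 2 in ['a', 'e', 'c', 'd', 'b'] -> ['c', 'a', 'e', 'd', 'b']
'e': index 2 in ['c', 'a', 'e', 'd', 'b'] -> ['e', 'c', 'a', 'd', 'b']


Output: [1, 3, 3, 4, 4, 1, 1, 2, 2]


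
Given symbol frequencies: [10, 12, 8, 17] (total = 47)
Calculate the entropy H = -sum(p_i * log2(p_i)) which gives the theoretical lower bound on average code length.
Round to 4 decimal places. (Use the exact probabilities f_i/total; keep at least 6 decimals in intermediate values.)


Per-symbol terms -p_i * log2(p_i) with p_i = f_i/47:
  p = 10/47 = 0.212766: log2(p) = -2.232661, -p*log2(p) = 0.475034
  p = 12/47 = 0.255319: log2(p) = -1.969626, -p*log2(p) = 0.502883
  p = 8/47 = 0.170213: log2(p) = -2.554589, -p*log2(p) = 0.434824
  p = 17/47 = 0.361702: log2(p) = -1.467126, -p*log2(p) = 0.530663
H = 0.475034 + 0.502883 + 0.434824 + 0.530663 = 1.943404

H = 1.9434 bits/symbol


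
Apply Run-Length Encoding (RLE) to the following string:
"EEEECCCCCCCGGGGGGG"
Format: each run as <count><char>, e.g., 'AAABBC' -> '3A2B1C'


Scanning runs left to right:
  i=0: run of 'E' x 4 -> '4E'
  i=4: run of 'C' x 7 -> '7C'
  i=11: run of 'G' x 7 -> '7G'

RLE = 4E7C7G


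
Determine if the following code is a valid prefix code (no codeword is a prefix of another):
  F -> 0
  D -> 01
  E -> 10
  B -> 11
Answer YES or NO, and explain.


Checking each pair (does one codeword prefix another?):
  F='0' vs D='01': prefix -- VIOLATION

NO -- this is NOT a valid prefix code. F (0) is a prefix of D (01).


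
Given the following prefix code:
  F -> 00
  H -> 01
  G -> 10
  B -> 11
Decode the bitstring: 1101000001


Decoding step by step:
Bits 11 -> B
Bits 01 -> H
Bits 00 -> F
Bits 00 -> F
Bits 01 -> H


Decoded message: BHFFH


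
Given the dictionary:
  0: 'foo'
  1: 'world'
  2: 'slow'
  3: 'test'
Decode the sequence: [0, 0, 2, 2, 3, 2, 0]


Look up each index in the dictionary:
  0 -> 'foo'
  0 -> 'foo'
  2 -> 'slow'
  2 -> 'slow'
  3 -> 'test'
  2 -> 'slow'
  0 -> 'foo'

Decoded: "foo foo slow slow test slow foo"


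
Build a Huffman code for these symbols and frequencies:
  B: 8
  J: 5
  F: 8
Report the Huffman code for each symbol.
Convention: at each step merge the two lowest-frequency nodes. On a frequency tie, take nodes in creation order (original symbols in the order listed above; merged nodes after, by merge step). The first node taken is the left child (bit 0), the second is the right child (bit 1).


Huffman tree construction:
Step 1: Merge J(5) + B(8) = 13
Step 2: Merge F(8) + (J+B)(13) = 21
Read each symbol's code off the tree from the root (left child = 0, right child = 1).

Codes:
  B: 11 (length 2)
  J: 10 (length 2)
  F: 0 (length 1)
Average code length: 34/21 = 1.6190 bits/symbol


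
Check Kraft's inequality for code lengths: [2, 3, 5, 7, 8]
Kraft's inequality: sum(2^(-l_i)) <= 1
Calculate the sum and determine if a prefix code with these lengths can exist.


Sum = 2^(-2) + 2^(-3) + 2^(-5) + 2^(-7) + 2^(-8)
    = 0.25 + 0.125 + 0.03125 + 0.0078125 + 0.00390625
    = 107/256 = 0.41796875
Since 0.41796875 <= 1, Kraft's inequality IS satisfied.
A prefix code with these lengths CAN exist.

Kraft sum = 0.41796875. Satisfied.


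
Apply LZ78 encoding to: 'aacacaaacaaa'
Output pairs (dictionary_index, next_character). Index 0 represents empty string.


LZ78 encoding steps:
Dictionary: {0: ''}
Step 1: w='' (idx 0), next='a' -> output (0, 'a'), add 'a' as idx 1
Step 2: w='a' (idx 1), next='c' -> output (1, 'c'), add 'ac' as idx 2
Step 3: w='ac' (idx 2), next='a' -> output (2, 'a'), add 'aca' as idx 3
Step 4: w='a' (idx 1), next='a' -> output (1, 'a'), add 'aa' as idx 4
Step 5: w='' (idx 0), next='c' -> output (0, 'c'), add 'c' as idx 5
Step 6: w='aa' (idx 4), next='a' -> output (4, 'a'), add 'aaa' as idx 6


Encoded: [(0, 'a'), (1, 'c'), (2, 'a'), (1, 'a'), (0, 'c'), (4, 'a')]


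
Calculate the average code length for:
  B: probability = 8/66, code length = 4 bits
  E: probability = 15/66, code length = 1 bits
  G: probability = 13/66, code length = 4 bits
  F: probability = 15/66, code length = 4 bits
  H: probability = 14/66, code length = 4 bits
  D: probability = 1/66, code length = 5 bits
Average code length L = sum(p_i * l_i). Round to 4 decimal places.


Weighted contributions p_i * l_i:
  B: (8/66) * 4 = 32/66
  E: (15/66) * 1 = 15/66
  G: (13/66) * 4 = 52/66
  F: (15/66) * 4 = 60/66
  H: (14/66) * 4 = 56/66
  D: (1/66) * 5 = 5/66
Sum = (32 + 15 + 52 + 60 + 56 + 5)/66 = 220/66

L = 220/66 = 3.3333 bits/symbol


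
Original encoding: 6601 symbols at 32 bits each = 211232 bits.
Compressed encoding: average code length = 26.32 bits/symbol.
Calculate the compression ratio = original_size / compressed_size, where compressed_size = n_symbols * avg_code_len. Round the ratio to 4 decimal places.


original_size = n_symbols * orig_bits = 6601 * 32 = 211232 bits
compressed_size = n_symbols * avg_code_len = 6601 * 26.32 = 173738.32 bits
ratio = original_size / compressed_size = 211232 / 173738.32 = 1.2158

Compression ratio = 1.2158


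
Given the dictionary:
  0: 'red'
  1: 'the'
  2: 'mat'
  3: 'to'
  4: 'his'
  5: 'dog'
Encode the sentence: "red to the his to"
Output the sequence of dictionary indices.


Look up each word in the dictionary:
  'red' -> 0
  'to' -> 3
  'the' -> 1
  'his' -> 4
  'to' -> 3

Encoded: [0, 3, 1, 4, 3]


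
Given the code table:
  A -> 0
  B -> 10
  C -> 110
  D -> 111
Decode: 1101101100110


Decoding:
110 -> C
110 -> C
110 -> C
0 -> A
110 -> C


Result: CCCAC


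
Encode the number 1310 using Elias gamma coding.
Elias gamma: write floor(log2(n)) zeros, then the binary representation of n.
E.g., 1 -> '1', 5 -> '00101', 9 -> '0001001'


num_bits = floor(log2(1310)) + 1 = 11
leading_zeros = num_bits - 1 = 10
binary(1310) = 10100011110

Elias gamma(1310) = '0000000000' + '10100011110' = 000000000010100011110 (21 bits)


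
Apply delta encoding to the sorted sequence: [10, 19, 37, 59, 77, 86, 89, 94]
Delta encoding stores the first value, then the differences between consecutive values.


First value: 10
Deltas:
  19 - 10 = 9
  37 - 19 = 18
  59 - 37 = 22
  77 - 59 = 18
  86 - 77 = 9
  89 - 86 = 3
  94 - 89 = 5


Delta encoded: [10, 9, 18, 22, 18, 9, 3, 5]


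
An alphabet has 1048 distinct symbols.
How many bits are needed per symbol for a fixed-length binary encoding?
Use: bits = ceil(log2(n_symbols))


log2(1048) = 10.0334
Bracket: 2^10 = 1024 < 1048 <= 2^11 = 2048
So ceil(log2(1048)) = 11

bits = ceil(log2(1048)) = ceil(10.0334) = 11 bits


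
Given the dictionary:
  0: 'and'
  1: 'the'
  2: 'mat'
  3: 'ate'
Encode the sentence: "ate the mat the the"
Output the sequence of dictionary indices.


Look up each word in the dictionary:
  'ate' -> 3
  'the' -> 1
  'mat' -> 2
  'the' -> 1
  'the' -> 1

Encoded: [3, 1, 2, 1, 1]


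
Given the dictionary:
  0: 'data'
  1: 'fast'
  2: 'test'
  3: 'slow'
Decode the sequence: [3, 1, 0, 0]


Look up each index in the dictionary:
  3 -> 'slow'
  1 -> 'fast'
  0 -> 'data'
  0 -> 'data'

Decoded: "slow fast data data"


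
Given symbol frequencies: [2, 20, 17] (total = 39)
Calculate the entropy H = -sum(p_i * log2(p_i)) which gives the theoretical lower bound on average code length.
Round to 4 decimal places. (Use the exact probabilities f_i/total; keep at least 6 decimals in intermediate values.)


Per-symbol terms -p_i * log2(p_i) with p_i = f_i/39:
  p = 2/39 = 0.051282: log2(p) = -4.285402, -p*log2(p) = 0.219764
  p = 20/39 = 0.512821: log2(p) = -0.963474, -p*log2(p) = 0.494089
  p = 17/39 = 0.435897: log2(p) = -1.197939, -p*log2(p) = 0.522179
H = 0.219764 + 0.494089 + 0.522179 = 1.236032

H = 1.236 bits/symbol


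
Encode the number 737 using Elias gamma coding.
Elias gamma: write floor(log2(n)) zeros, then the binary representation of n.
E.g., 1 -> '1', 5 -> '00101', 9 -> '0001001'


num_bits = floor(log2(737)) + 1 = 10
leading_zeros = num_bits - 1 = 9
binary(737) = 1011100001

Elias gamma(737) = '000000000' + '1011100001' = 0000000001011100001 (19 bits)


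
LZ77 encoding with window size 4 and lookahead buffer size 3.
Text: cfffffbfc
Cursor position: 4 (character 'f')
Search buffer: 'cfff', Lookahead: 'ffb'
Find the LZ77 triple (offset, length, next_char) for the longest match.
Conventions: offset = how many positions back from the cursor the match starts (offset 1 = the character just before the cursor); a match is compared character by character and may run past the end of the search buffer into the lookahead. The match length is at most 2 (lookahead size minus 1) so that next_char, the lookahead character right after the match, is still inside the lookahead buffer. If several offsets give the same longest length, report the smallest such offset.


Try each offset into the search buffer:
  offset=1 (pos 3, char 'f'): match length 2
  offset=2 (pos 2, char 'f'): match length 2
  offset=3 (pos 1, char 'f'): match length 2
  offset=4 (pos 0, char 'c'): match length 0
Longest match has length 2, found at offsets 1, 2, 3; take the smallest, offset 1.
next_char = character at position 4 + 2 = 6 -> 'b'

Best match: offset=1, length=2 (matching 'ff' starting at position 3)
LZ77 triple: (1, 2, 'b')


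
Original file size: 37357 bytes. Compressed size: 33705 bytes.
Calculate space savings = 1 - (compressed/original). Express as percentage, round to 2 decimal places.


ratio = compressed/original = 33705/37357 = 0.902241
savings = 1 - ratio = 1 - 0.902241 = 0.097759
as a percentage: 0.097759 * 100 = 9.78%

Space savings = 1 - 33705/37357 = 9.78%


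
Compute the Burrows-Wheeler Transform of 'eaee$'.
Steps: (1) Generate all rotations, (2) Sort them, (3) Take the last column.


Rotations (sorted):
  0: $eaee -> last char: e
  1: aee$e -> last char: e
  2: e$eae -> last char: e
  3: eaee$ -> last char: $
  4: ee$ea -> last char: a


BWT = eee$a
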